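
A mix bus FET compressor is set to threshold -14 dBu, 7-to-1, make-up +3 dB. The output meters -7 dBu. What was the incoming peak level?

14 dBu

Before make-up, the level was -7 − 3 = -10 dBu.
Post-compression overshoot = -10 − (-14) = 4 dB.
Undo the ratio: input overshoot = 4 × 7 = 28 dB, giving input = 14 dBu.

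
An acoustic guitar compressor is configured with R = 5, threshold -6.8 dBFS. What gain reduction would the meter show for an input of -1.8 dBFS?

4 dB

The signal is 5 dB above threshold.
At 5:1, output sits 5/5 = 1 dB above threshold.
So the signal is attenuated by 5 − 1 = 4 dB.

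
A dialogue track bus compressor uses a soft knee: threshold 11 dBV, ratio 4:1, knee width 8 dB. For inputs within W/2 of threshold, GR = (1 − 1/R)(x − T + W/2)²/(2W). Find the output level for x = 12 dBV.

x − T + W/2 = 12 − 11 + 4 = 5.
GR = (1 − 1/4) × 5² / 16 = 0.75 × 25 / 16 = 1.171875 dB.
Output = 12 − 1.171875 = 10.828125 dBV.

10.828125 dBV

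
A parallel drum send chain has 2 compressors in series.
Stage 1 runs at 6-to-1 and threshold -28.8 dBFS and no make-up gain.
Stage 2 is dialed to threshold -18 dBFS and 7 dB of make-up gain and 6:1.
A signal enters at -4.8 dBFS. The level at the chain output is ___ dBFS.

Stage 1: overshoot 24 dB → 24/6 = 4 dB → -24.8 dBFS.
Stage 2: below threshold (-24.8 ≤ -18); passes unchanged; make-up brings it to -17.8 dBFS.

-17.8 dBFS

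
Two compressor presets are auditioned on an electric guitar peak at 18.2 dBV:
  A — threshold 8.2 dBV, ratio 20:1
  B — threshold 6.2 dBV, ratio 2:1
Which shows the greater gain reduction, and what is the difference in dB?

A, by 3.5 dB

A: 10 dB over, compressed to 0.5 dB over, so 9.5 dB of GR.
B: 12 dB over, compressed to 6 dB over, so 6 dB of GR.
Difference: 3.5 dB in favour of A.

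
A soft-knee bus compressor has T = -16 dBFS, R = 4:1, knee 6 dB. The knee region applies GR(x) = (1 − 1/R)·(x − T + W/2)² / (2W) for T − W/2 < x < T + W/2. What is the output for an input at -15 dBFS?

x − T + W/2 = -15 − (-16) + 3 = 4.
GR = (1 − 1/4) × 4² / 12 = 0.75 × 16 / 12 = 1 dB.
Output = -15 − 1 = -16 dBFS.

-16 dBFS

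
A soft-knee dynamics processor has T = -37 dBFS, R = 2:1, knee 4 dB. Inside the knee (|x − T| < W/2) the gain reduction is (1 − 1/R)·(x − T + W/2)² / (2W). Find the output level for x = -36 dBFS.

x − T + W/2 = -36 − (-37) + 2 = 3.
GR = (1 − 1/2) × 3² / 8 = 0.5 × 9 / 8 = 0.5625 dB.
Output = -36 − 0.5625 = -36.5625 dBFS.

-36.5625 dBFS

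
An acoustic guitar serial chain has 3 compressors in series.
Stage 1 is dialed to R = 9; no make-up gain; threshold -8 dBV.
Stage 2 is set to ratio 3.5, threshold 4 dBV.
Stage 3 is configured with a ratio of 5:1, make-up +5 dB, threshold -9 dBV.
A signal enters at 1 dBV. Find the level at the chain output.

-3.6 dBV

Stage 1: overshoot 9 dB → 9/9 = 1 dB → -7 dBV.
Stage 2: -7 dBV ≤ 4 dBV, so stage 2 doesn't engage; output -7 dBV.
Stage 3: 2 dB above -9 dBV, reduced 5:1 to 0.4 dB above → -8.6 dBV; +5 dB make-up → -3.6 dBV.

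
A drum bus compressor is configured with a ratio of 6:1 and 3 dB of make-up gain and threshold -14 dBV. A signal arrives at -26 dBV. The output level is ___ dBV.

-26 dBV is 12 dB below the -14 dBV threshold, so no gain reduction is applied.
Make-up gain adds 3 dB: -26 + 3 = -23 dBV.

-23 dBV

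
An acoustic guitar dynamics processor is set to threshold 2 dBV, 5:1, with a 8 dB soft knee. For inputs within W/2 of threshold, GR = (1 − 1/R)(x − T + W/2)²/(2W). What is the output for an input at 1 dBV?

0.55 dBV

x − T + W/2 = 1 − 2 + 4 = 3.
GR = (1 − 1/5) × 3² / 16 = 0.8 × 9 / 16 = 0.45 dB.
Output = 1 − 0.45 = 0.55 dBV.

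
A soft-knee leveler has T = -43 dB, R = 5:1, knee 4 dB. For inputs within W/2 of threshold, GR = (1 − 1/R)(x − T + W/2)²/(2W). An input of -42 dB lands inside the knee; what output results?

x − T + W/2 = -42 − (-43) + 2 = 3.
GR = (1 − 1/5) × 3² / 8 = 0.8 × 9 / 8 = 0.9 dB.
Output = -42 − 0.9 = -42.9 dB.

-42.9 dB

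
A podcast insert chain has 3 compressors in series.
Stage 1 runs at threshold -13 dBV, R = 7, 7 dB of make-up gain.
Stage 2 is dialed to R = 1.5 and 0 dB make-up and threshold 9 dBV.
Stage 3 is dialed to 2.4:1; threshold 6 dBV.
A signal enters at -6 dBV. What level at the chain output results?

Stage 1: overshoot 7 dB → 7/7 = 1 dB → -12 dBV; +7 dB make-up → -5 dBV.
Stage 2: -5 dBV ≤ 9 dBV, so stage 2 doesn't engage; output -5 dBV.
Stage 3: -5 dBV ≤ 6 dBV, so stage 3 doesn't engage; output -5 dBV.

-5 dBV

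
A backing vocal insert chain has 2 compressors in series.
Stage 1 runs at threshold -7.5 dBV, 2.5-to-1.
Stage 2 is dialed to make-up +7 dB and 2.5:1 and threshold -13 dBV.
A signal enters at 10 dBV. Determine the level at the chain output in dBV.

-1 dBV

Stage 1: 17.5 dB above -7.5 dBV, reduced 2.5:1 to 7 dB above → -0.5 dBV.
Stage 2: -0.5 dBV is 12.5 dB over -13 dBV; at 2.5:1 that becomes 5 dB over, giving -8 dBV; +7 dB make-up → -1 dBV.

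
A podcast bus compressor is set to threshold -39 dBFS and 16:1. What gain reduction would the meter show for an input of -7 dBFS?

30 dB

Overshoot = -7 − (-39) = 32 dB.
At 16:1, output sits 32/16 = 2 dB above threshold.
Gain reduction = 32 − 2 = 30 dB.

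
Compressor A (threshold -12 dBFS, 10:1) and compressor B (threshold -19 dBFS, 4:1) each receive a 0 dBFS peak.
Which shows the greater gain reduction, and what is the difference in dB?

B, by 3.45 dB

A: 12 dB over, compressed to 1.2 dB over, so 10.8 dB of GR.
B: 19 dB over, compressed to 4.75 dB over, so 14.25 dB of GR.
B applies 3.45 dB more gain reduction.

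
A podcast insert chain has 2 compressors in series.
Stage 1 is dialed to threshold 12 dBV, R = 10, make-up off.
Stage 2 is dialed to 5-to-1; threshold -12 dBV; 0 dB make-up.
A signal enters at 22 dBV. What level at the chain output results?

-7 dBV

Stage 1: 22 dBV is 10 dB over 12 dBV; at 10:1 that becomes 1 dB over, giving 13 dBV.
Stage 2: 13 dBV is 25 dB over -12 dBV; at 5:1 that becomes 5 dB over, giving -7 dBV.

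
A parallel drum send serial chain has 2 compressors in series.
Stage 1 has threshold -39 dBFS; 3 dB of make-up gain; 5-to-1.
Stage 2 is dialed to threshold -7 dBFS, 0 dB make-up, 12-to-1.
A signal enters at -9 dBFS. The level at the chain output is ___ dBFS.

Stage 1: 30 dB above -39 dBFS, reduced 5:1 to 6 dB above → -33 dBFS; +3 dB make-up → -30 dBFS.
Stage 2: -30 dBFS is at or below the -7 dBFS threshold — no compression; output -30 dBFS.

-30 dBFS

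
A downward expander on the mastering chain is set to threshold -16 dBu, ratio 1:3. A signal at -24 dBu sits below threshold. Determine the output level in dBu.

-40 dBu

Below threshold, a 1:3 expander applies gain = (3−1)×(T − x) of attenuation.
(3−1) × 8 = 16 dB, so output = -24 − 16 = -40 dBu.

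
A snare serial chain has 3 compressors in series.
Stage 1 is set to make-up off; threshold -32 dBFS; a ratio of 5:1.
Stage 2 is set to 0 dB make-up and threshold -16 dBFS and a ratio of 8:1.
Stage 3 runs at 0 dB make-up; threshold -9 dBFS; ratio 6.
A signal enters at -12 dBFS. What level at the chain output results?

Stage 1: 20 dB above -32 dBFS, reduced 5:1 to 4 dB above → -28 dBFS.
Stage 2: -28 dBFS is at or below the -16 dBFS threshold — no compression; output -28 dBFS.
Stage 3: -28 dBFS is at or below the -9 dBFS threshold — no compression; output -28 dBFS.

-28 dBFS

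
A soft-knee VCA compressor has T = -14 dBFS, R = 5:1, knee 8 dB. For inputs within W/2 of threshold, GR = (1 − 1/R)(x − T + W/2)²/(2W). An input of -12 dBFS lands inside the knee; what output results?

-13.8 dBFS

x − T + W/2 = -12 − (-14) + 4 = 6.
GR = (1 − 1/5) × 6² / 16 = 0.8 × 36 / 16 = 1.8 dB.
Output = -12 − 1.8 = -13.8 dBFS.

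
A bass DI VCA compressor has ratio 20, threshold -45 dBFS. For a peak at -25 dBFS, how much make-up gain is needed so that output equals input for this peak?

19 dB

Overshoot 20 dB → 20/20 = 1 dB after compression, so the compressed level is -45 + 1 = -44 dBFS.
Make-up = target − compressed = -25 − (-44) = 19 dB.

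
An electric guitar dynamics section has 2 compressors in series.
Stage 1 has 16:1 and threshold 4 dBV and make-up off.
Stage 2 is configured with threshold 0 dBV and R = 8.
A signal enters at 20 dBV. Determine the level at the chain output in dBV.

Stage 1: 20 dBV is 16 dB over 4 dBV; at 16:1 that becomes 1 dB over, giving 5 dBV.
Stage 2: 5 dB above 0 dBV, reduced 8:1 to 0.625 dB above → 0.625 dBV.

0.625 dBV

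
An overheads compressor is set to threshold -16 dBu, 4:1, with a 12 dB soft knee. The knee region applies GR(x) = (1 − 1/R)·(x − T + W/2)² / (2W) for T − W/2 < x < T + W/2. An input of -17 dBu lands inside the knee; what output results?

-17.78125 dBu

x − T + W/2 = -17 − (-16) + 6 = 5.
GR = (1 − 1/4) × 5² / 24 = 0.75 × 25 / 24 = 0.78125 dB.
Output = -17 − 0.78125 = -17.78125 dBu.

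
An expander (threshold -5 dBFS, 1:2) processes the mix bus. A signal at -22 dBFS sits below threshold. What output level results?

-39 dBFS

Undershoot = (-5) − (-22) = 17 dB.
At 1:2, that expands to 34 dB under threshold.
Output = -5 − 34 = -39 dBFS.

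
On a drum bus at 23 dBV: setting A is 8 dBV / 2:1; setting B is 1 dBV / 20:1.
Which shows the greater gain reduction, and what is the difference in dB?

A: GR = 15 − 15/2 = 7.5 dB.
B: GR = 22 − 22/20 = 20.9 dB.
Difference: 13.4 dB in favour of B.

B, by 13.4 dB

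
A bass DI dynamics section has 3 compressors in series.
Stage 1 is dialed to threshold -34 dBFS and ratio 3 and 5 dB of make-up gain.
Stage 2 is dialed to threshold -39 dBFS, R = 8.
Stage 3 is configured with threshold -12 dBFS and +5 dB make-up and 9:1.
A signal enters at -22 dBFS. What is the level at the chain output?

-32.25 dBFS

Stage 1: overshoot 12 dB → 12/3 = 4 dB → -30 dBFS; +5 dB make-up → -25 dBFS.
Stage 2: overshoot 14 dB → 14/8 = 1.75 dB → -37.25 dBFS.
Stage 3: below threshold (-37.25 ≤ -12); passes unchanged; make-up brings it to -32.25 dBFS.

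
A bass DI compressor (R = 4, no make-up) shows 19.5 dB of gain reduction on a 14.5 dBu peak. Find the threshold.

-11.5 dBu

Gain reduction = 14.5 − (-5) = 19.5 dB; output overshoot = GR / (R − 1) = 19.5 / 3 = 6.5 dB.
Threshold = output − output overshoot = -5 − 6.5 = -11.5 dBu.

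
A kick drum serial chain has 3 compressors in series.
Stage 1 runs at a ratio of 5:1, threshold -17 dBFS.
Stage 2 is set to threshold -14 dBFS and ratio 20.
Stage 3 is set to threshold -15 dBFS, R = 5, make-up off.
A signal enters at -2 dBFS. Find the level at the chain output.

Stage 1: overshoot 15 dB → 15/5 = 3 dB → -14 dBFS.
Stage 2: -14 dBFS is at or below the -14 dBFS threshold — no compression; output -14 dBFS.
Stage 3: 1 dB above -15 dBFS, reduced 5:1 to 0.2 dB above → -14.8 dBFS.

-14.8 dBFS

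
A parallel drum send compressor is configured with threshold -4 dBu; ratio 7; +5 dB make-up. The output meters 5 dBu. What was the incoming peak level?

Before make-up, the level was 5 − 5 = 0 dBu.
That's 4 dB above the -4 dBu threshold.
Before 7:1 compression the overshoot was 4 × 7 = 28 dB, so input = -4 + 28 = 24 dBu.

24 dBu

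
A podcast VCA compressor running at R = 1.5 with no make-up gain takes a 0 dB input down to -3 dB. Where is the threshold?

-9 dB

Gain reduction = 0 − (-3) = 3 dB; output overshoot = GR / (R − 1) = 3 / 0.5 = 6 dB.
Threshold = output − output overshoot = -3 − 6 = -9 dB.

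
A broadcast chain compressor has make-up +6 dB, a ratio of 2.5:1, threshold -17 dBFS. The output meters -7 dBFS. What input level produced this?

Before make-up, the level was -7 − 6 = -13 dBFS.
Post-compression overshoot = -13 − (-17) = 4 dB.
Undo the ratio: input overshoot = 4 × 2.5 = 10 dB, giving input = -7 dBFS.

-7 dBFS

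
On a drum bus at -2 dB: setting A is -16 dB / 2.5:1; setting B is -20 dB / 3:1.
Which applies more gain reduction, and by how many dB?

B, by 3.6 dB

A: GR = 14 − 14/2.5 = 8.4 dB.
B: GR = 18 − 18/3 = 12 dB.
Difference: 3.6 dB in favour of B.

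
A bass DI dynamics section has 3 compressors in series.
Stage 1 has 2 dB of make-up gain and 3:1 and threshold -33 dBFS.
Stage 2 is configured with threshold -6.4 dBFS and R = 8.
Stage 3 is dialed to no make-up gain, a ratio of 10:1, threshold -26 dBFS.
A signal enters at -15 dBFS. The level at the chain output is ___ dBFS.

Stage 1: -15 dBFS is 18 dB over -33 dBFS; at 3:1 that becomes 6 dB over, giving -27 dBFS; +2 dB make-up → -25 dBFS.
Stage 2: -25 dBFS ≤ -6.4 dBFS, so stage 2 doesn't engage; output -25 dBFS.
Stage 3: -25 dBFS is 1 dB over -26 dBFS; at 10:1 that becomes 0.1 dB over, giving -25.9 dBFS.

-25.9 dBFS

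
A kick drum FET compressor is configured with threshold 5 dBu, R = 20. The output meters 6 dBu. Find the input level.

25 dBu

The compressed level sits 6 − 5 = 1 dB over threshold.
Undo the ratio: input overshoot = 1 × 20 = 20 dB, giving input = 25 dBu.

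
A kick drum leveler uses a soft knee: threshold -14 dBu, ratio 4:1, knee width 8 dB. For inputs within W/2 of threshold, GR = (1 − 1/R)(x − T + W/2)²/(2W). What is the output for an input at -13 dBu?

-14.171875 dBu

x − T + W/2 = -13 − (-14) + 4 = 5.
GR = (1 − 1/4) × 5² / 16 = 0.75 × 25 / 16 = 1.171875 dB.
Output = -13 − 1.171875 = -14.171875 dBu.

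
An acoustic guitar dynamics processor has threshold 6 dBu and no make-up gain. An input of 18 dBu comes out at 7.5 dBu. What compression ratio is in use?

8:1

Input overshoot = 18 − 6 = 12 dB; output overshoot = 7.5 − 6 = 1.5 dB.
Ratio = 12 / 1.5 = 8.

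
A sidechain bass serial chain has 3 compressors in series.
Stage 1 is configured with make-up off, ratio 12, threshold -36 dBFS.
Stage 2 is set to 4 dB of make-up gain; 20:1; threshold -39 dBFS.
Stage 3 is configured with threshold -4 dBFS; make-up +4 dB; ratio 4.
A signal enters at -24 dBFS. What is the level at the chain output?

Stage 1: -24 dBFS is 12 dB over -36 dBFS; at 12:1 that becomes 1 dB over, giving -35 dBFS.
Stage 2: 4 dB above -39 dBFS, reduced 20:1 to 0.2 dB above → -38.8 dBFS; +4 dB make-up → -34.8 dBFS.
Stage 3: below threshold (-34.8 ≤ -4); passes unchanged; make-up brings it to -30.8 dBFS.

-30.8 dBFS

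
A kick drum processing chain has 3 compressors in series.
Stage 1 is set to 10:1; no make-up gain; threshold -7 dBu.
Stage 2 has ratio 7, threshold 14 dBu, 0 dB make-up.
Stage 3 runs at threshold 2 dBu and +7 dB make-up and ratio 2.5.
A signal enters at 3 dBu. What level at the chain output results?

Stage 1: 10 dB above -7 dBu, reduced 10:1 to 1 dB above → -6 dBu.
Stage 2: below threshold (-6 ≤ 14); passes unchanged; output -6 dBu.
Stage 3: -6 dBu ≤ 2 dBu, so stage 3 doesn't engage; make-up brings it to 1 dBu.

1 dBu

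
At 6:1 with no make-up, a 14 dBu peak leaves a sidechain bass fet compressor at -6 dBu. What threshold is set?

-10 dBu

Input is 24 dB above T (since output overshoot × R = input overshoot: (-6 − T)·6 = 14 − T gives T = -10 dBu).
Check: -10 + (14 − (-10))/6 = -10 + 4 = -6 dBu. ✓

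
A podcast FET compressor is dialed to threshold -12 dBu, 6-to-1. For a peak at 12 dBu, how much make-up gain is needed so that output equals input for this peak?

20 dB

The peak compresses to -12 + 24/6 = -8 dBu.
To reach 12 dBu requires 12 − (-8) = 20 dB of make-up.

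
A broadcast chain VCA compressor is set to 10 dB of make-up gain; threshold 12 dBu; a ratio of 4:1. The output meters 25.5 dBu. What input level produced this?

26 dBu

Stripping the +10 dB make-up gives 15.5 dBu at the gain stage.
That's 3.5 dB above the 12 dBu threshold.
Before 4:1 compression the overshoot was 3.5 × 4 = 14 dB, so input = 12 + 14 = 26 dBu.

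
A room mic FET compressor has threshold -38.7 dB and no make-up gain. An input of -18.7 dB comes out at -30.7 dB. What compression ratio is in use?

2.5:1

Input overshoot = -18.7 − (-38.7) = 20 dB; output overshoot = -30.7 − (-38.7) = 8 dB.
Ratio = 20 / 8 = 2.5.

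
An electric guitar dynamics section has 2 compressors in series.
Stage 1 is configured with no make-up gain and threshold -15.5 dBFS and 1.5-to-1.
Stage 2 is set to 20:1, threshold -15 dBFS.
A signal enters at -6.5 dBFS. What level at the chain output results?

-14.725 dBFS

Stage 1: overshoot 9 dB → 9/1.5 = 6 dB → -9.5 dBFS.
Stage 2: overshoot 5.5 dB → 5.5/20 = 0.275 dB → -14.725 dBFS.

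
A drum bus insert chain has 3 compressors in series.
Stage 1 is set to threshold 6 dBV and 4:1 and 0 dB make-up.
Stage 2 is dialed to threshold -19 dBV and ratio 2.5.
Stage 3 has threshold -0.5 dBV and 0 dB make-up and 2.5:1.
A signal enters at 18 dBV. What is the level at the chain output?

-7.8 dBV

Stage 1: overshoot 12 dB → 12/4 = 3 dB → 9 dBV.
Stage 2: overshoot 28 dB → 28/2.5 = 11.2 dB → -7.8 dBV.
Stage 3: -7.8 dBV ≤ -0.5 dBV, so stage 3 doesn't engage; output -7.8 dBV.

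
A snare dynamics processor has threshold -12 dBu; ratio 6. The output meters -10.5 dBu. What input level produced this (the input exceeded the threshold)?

The compressed level sits -10.5 − (-12) = 1.5 dB over threshold.
Undo the ratio: input overshoot = 1.5 × 6 = 9 dB, giving input = -3 dBu.

-3 dBu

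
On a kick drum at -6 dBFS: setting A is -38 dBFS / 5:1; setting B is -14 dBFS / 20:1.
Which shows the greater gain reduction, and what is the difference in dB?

A, by 18 dB

A: overshoot 32 dB → output overshoot 6.4 dB → GR 25.6 dB.
B: overshoot 8 dB → output overshoot 0.4 dB → GR 7.6 dB.
A reduces 18 dB more.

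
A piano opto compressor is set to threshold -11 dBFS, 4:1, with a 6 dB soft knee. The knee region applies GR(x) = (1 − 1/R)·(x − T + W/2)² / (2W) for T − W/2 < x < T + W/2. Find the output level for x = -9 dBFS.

x − T + W/2 = -9 − (-11) + 3 = 5.
GR = (1 − 1/4) × 5² / 12 = 0.75 × 25 / 12 = 1.5625 dB.
Output = -9 − 1.5625 = -10.5625 dBFS.

-10.5625 dBFS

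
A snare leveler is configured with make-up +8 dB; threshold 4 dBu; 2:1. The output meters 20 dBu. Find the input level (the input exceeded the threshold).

20 dBu

Stripping the +8 dB make-up gives 12 dBu at the gain stage.
The compressed level sits 12 − 4 = 8 dB over threshold.
Undo the ratio: input overshoot = 8 × 2 = 16 dB, giving input = 20 dBu.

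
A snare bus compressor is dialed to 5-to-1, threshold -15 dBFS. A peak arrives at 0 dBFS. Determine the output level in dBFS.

Overshoot: 0 − (-15) = 15 dB.
The 15 dB excess becomes 3 dB after 5:1 reduction.
So the level is -15 + 3 = -12 dBFS.

-12 dBFS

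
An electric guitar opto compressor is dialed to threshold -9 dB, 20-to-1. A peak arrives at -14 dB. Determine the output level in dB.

-14 dB is 5 dB below the -9 dB threshold, so no gain reduction is applied.
Output = input = -14 dB.

-14 dB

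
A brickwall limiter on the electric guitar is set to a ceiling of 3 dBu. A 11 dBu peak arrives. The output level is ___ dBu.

A brickwall limiter is an ∞:1 compressor: any input above the ceiling is clamped to 3 dBu.

3 dBu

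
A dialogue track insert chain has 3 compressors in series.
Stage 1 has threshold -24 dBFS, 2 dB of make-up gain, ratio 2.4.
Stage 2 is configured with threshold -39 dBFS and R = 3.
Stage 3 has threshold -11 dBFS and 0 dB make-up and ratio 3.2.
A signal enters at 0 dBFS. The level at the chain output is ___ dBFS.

-30 dBFS

Stage 1: overshoot 24 dB → 24/2.4 = 10 dB → -14 dBFS; +2 dB make-up → -12 dBFS.
Stage 2: 27 dB above -39 dBFS, reduced 3:1 to 9 dB above → -30 dBFS.
Stage 3: below threshold (-30 ≤ -11); passes unchanged; output -30 dBFS.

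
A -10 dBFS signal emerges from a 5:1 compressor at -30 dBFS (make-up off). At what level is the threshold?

-35 dBFS

Let T be the threshold. Output overshoot = (input overshoot)/R, so -30 − T = (-10 − T)/5.
5·(-30 − T) = -10 − T → 4·T = -150 − (-10) = -140.
T = -140/4 = -35 dBFS.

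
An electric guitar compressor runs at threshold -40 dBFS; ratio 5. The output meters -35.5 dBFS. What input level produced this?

-17.5 dBFS

Post-compression overshoot = -35.5 − (-40) = 4.5 dB.
Before 5:1 compression the overshoot was 4.5 × 5 = 22.5 dB, so input = -40 + 22.5 = -17.5 dBFS.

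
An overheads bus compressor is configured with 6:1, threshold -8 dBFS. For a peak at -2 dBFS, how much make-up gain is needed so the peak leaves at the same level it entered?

5 dB

Overshoot 6 dB → 6/6 = 1 dB after compression, so the compressed level is -8 + 1 = -7 dBFS.
Make-up = target − compressed = -2 − (-7) = 5 dB.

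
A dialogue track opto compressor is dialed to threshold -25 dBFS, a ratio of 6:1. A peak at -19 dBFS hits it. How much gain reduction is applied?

The signal is 6 dB above threshold.
At 6:1, output sits 6/6 = 1 dB above threshold.
So the signal is attenuated by 6 − 1 = 5 dB.

5 dB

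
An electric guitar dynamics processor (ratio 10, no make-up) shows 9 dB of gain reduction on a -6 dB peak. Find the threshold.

Let T be the threshold. Output overshoot = (input overshoot)/R, so -15 − T = (-6 − T)/10.
10·(-15 − T) = -6 − T → 9·T = -150 − (-6) = -144.
T = -144/9 = -16 dB.

-16 dB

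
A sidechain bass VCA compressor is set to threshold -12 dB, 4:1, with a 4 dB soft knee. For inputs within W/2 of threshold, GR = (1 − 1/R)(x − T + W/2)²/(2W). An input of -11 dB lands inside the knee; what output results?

x − T + W/2 = -11 − (-12) + 2 = 3.
GR = (1 − 1/4) × 3² / 8 = 0.75 × 9 / 8 = 0.84375 dB.
Output = -11 − 0.84375 = -11.84375 dB.

-11.84375 dB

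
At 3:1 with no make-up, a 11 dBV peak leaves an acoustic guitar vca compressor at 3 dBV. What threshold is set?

-1 dBV

Gain reduction = 11 − 3 = 8 dB; output overshoot = GR / (R − 1) = 8 / 2 = 4 dB.
Threshold = output − output overshoot = 3 − 4 = -1 dBV.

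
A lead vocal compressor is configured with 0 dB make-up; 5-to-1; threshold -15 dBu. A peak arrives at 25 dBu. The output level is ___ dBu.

25 dBu sits 40 dB over threshold.
5:1 compression reduces that to 40/5 = 8 dB over.
That puts the output at -7 dBu.

-7 dBu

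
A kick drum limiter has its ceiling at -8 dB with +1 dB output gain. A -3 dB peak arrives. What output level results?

-7 dB

At ∞:1, everything above -8 dB is held at the ceiling.
Output gain then adds 1 dB: -8 + 1 = -7 dB.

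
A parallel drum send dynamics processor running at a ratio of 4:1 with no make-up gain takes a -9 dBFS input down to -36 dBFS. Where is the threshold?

Let T be the threshold. Output overshoot = (input overshoot)/R, so -36 − T = (-9 − T)/4.
4·(-36 − T) = -9 − T → 3·T = -144 − (-9) = -135.
T = -135/3 = -45 dBFS.

-45 dBFS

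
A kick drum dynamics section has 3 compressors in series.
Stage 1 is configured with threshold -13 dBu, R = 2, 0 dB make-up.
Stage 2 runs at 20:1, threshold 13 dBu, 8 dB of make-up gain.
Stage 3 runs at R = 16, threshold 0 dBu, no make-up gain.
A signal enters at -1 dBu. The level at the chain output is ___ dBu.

0.0625 dBu

Stage 1: 12 dB above -13 dBu, reduced 2:1 to 6 dB above → -7 dBu.
Stage 2: below threshold (-7 ≤ 13); passes unchanged; make-up brings it to 1 dBu.
Stage 3: 1 dBu is 1 dB over 0 dBu; at 16:1 that becomes 0.0625 dB over, giving 0.0625 dBu.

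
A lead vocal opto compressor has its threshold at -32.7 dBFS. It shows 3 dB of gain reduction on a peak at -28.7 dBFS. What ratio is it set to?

Input overshoot = -28.7 − (-32.7) = 4 dB.
Output overshoot = 4 − 3 = 1 dB.
Ratio = input overshoot / output overshoot = 4 / 1 = 4.

4:1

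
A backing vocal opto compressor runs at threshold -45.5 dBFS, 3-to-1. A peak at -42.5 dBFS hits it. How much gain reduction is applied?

The signal is 3 dB above threshold.
After 3:1 compression the overshoot becomes 3/3 = 1 dB.
So the signal is attenuated by 3 − 1 = 2 dB.

2 dB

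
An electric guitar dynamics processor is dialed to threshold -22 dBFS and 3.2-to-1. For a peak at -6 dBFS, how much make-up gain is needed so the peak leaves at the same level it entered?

11 dB

Overshoot 16 dB → 16/3.2 = 5 dB after compression, so the compressed level is -22 + 5 = -17 dBFS.
Make-up = target − compressed = -6 − (-17) = 11 dB.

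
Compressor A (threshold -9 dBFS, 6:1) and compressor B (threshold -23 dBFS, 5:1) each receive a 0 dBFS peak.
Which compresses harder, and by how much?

B, by 10.9 dB

A: 9 dB over, compressed to 1.5 dB over, so 7.5 dB of GR.
B: 23 dB over, compressed to 4.6 dB over, so 18.4 dB of GR.
Difference: 10.9 dB in favour of B.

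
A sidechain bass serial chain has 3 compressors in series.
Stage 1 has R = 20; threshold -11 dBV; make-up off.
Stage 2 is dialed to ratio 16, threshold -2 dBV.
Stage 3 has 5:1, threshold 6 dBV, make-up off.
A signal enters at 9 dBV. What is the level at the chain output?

Stage 1: 20 dB above -11 dBV, reduced 20:1 to 1 dB above → -10 dBV.
Stage 2: -10 dBV ≤ -2 dBV, so stage 2 doesn't engage; output -10 dBV.
Stage 3: -10 dBV is at or below the 6 dBV threshold — no compression; output -10 dBV.

-10 dBV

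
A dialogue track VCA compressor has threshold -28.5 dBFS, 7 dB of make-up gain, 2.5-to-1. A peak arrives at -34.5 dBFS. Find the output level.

-27.5 dBFS

-34.5 dBFS is 6 dB below the -28.5 dBFS threshold, so no gain reduction is applied.
Make-up gain adds 7 dB: -34.5 + 7 = -27.5 dBFS.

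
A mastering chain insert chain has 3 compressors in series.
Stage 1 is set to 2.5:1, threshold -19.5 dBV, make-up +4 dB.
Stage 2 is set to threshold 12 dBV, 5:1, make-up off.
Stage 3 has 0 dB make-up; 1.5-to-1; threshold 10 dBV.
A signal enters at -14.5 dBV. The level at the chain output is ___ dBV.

Stage 1: 5 dB above -19.5 dBV, reduced 2.5:1 to 2 dB above → -17.5 dBV; +4 dB make-up → -13.5 dBV.
Stage 2: -13.5 dBV is at or below the 12 dBV threshold — no compression; output -13.5 dBV.
Stage 3: -13.5 dBV ≤ 10 dBV, so stage 3 doesn't engage; output -13.5 dBV.

-13.5 dBV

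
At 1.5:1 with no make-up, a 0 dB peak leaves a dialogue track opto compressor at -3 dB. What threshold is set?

-9 dB

Let T be the threshold. Output overshoot = (input overshoot)/R, so -3 − T = (0 − T)/1.5.
1.5·(-3 − T) = 0 − T → 0.5·T = -4.5 − 0 = -4.5.
T = -4.5/0.5 = -9 dB.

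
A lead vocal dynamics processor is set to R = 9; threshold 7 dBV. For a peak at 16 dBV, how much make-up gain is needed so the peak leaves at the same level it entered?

8 dB

The peak compresses to 7 + 9/9 = 8 dBV.
To reach 16 dBV requires 16 − 8 = 8 dB of make-up.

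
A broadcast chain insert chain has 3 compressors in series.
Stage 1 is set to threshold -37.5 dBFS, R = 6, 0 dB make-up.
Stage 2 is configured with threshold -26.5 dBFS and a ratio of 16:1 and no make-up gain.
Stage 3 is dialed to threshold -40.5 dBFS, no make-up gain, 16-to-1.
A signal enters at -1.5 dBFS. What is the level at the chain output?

-39.9375 dBFS

Stage 1: -1.5 dBFS is 36 dB over -37.5 dBFS; at 6:1 that becomes 6 dB over, giving -31.5 dBFS.
Stage 2: below threshold (-31.5 ≤ -26.5); passes unchanged; output -31.5 dBFS.
Stage 3: -31.5 dBFS is 9 dB over -40.5 dBFS; at 16:1 that becomes 0.5625 dB over, giving -39.9375 dBFS.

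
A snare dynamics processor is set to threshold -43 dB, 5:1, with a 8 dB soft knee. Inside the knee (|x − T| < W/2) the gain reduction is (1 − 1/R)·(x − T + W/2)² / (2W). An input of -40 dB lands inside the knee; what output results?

-42.45 dB

x − T + W/2 = -40 − (-43) + 4 = 7.
GR = (1 − 1/5) × 7² / 16 = 0.8 × 49 / 16 = 2.45 dB.
Output = -40 − 2.45 = -42.45 dB.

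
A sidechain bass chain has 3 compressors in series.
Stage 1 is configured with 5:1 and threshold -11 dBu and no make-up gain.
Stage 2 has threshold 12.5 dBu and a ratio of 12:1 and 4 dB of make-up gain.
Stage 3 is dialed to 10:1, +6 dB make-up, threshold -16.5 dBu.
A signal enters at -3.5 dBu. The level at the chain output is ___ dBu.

-9.4 dBu

Stage 1: 7.5 dB above -11 dBu, reduced 5:1 to 1.5 dB above → -9.5 dBu.
Stage 2: -9.5 dBu ≤ 12.5 dBu, so stage 2 doesn't engage; make-up brings it to -5.5 dBu.
Stage 3: 11 dB above -16.5 dBu, reduced 10:1 to 1.1 dB above → -15.4 dBu; +6 dB make-up → -9.4 dBu.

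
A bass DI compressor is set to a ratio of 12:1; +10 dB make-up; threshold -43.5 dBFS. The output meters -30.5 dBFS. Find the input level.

-7.5 dBFS

Stripping the +10 dB make-up gives -40.5 dBFS at the gain stage.
That's 3 dB above the -43.5 dBFS threshold.
Input overshoot = R × output overshoot = 36 dB → input = -43.5 + 36 = -7.5 dBFS.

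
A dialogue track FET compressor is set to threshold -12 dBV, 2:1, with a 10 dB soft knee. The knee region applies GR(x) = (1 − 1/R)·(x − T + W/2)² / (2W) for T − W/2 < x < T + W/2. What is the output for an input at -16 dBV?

x − T + W/2 = -16 − (-12) + 5 = 1.
GR = (1 − 1/2) × 1² / 20 = 0.5 × 1 / 20 = 0.025 dB.
Output = -16 − 0.025 = -16.025 dBV.

-16.025 dBV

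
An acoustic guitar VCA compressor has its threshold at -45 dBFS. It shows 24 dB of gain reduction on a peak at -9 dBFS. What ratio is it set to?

Input overshoot = -9 − (-45) = 36 dB.
Output overshoot = 36 − 24 = 12 dB.
Ratio = input overshoot / output overshoot = 36 / 12 = 3.

3:1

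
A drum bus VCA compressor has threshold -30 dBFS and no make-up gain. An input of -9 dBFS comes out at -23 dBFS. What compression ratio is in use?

3:1

Input overshoot = -9 − (-30) = 21 dB; output overshoot = -23 − (-30) = 7 dB.
Ratio = 21 / 7 = 3.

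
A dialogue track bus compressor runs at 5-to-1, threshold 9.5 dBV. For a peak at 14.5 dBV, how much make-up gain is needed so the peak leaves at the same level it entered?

4 dB

The peak compresses to 9.5 + 5/5 = 10.5 dBV.
To reach 14.5 dBV requires 14.5 − 10.5 = 4 dB of make-up.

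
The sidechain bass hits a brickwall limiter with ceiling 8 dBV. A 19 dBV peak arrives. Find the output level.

8 dBV

At ∞:1, everything above 8 dBV is held at the ceiling.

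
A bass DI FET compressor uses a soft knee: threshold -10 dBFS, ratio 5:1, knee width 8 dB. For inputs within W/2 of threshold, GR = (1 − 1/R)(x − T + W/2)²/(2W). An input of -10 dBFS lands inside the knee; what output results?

x − T + W/2 = -10 − (-10) + 4 = 4.
GR = (1 − 1/5) × 4² / 16 = 0.8 × 16 / 16 = 0.8 dB.
Output = -10 − 0.8 = -10.8 dBFS.

-10.8 dBFS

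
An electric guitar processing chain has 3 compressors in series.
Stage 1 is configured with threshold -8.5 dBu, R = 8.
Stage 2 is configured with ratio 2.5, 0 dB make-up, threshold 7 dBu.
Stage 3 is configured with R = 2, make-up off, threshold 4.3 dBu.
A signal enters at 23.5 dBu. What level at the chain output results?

Stage 1: overshoot 32 dB → 32/8 = 4 dB → -4.5 dBu.
Stage 2: -4.5 dBu is at or below the 7 dBu threshold — no compression; output -4.5 dBu.
Stage 3: below threshold (-4.5 ≤ 4.3); passes unchanged; output -4.5 dBu.

-4.5 dBu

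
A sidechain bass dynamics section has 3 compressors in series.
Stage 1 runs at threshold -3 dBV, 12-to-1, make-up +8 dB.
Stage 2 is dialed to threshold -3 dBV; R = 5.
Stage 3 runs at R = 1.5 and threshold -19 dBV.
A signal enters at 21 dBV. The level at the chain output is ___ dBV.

-7 dBV

Stage 1: 24 dB above -3 dBV, reduced 12:1 to 2 dB above → -1 dBV; +8 dB make-up → 7 dBV.
Stage 2: 7 dBV is 10 dB over -3 dBV; at 5:1 that becomes 2 dB over, giving -1 dBV.
Stage 3: overshoot 18 dB → 18/1.5 = 12 dB → -7 dBV.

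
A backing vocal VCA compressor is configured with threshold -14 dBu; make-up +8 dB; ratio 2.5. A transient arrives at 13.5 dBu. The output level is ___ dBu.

5 dBu

13.5 dBu sits 27.5 dB over threshold.
2.5:1 compression reduces that to 27.5/2.5 = 11 dB over.
So the level is -14 + 11 = -3 dBu; make-up adds 8 dB, giving 5 dBu.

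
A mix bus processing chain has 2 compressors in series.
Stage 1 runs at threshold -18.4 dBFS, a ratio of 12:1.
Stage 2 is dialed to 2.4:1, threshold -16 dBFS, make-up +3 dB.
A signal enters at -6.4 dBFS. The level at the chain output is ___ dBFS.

Stage 1: 12 dB above -18.4 dBFS, reduced 12:1 to 1 dB above → -17.4 dBFS.
Stage 2: -17.4 dBFS ≤ -16 dBFS, so stage 2 doesn't engage; make-up brings it to -14.4 dBFS.

-14.4 dBFS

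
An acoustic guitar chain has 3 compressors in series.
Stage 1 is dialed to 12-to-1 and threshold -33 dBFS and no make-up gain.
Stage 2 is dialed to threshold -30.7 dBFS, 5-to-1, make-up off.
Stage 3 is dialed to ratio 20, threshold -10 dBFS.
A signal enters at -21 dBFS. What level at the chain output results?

-32 dBFS

Stage 1: -21 dBFS is 12 dB over -33 dBFS; at 12:1 that becomes 1 dB over, giving -32 dBFS.
Stage 2: below threshold (-32 ≤ -30.7); passes unchanged; output -32 dBFS.
Stage 3: below threshold (-32 ≤ -10); passes unchanged; output -32 dBFS.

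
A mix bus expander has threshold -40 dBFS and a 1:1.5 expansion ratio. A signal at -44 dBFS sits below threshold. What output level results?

Below threshold, a 1:1.5 expander applies gain = (1.5−1)×(T − x) of attenuation.
(1.5−1) × 4 = 2 dB, so output = -44 − 2 = -46 dBFS.

-46 dBFS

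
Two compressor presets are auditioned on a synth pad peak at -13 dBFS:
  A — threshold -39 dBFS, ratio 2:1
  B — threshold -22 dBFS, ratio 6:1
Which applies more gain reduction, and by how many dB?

A, by 5.5 dB

A: overshoot 26 dB → output overshoot 13 dB → GR 13 dB.
B: overshoot 9 dB → output overshoot 1.5 dB → GR 7.5 dB.
A reduces 5.5 dB more.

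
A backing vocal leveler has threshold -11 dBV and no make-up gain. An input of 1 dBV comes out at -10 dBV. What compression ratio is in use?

12:1

Input overshoot = 1 − (-11) = 12 dB; output overshoot = -10 − (-11) = 1 dB.
Ratio = 12 / 1 = 12.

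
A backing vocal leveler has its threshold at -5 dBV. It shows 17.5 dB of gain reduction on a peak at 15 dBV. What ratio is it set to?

Input overshoot = 15 − (-5) = 20 dB.
Output overshoot = 20 − 17.5 = 2.5 dB.
Ratio = input overshoot / output overshoot = 20 / 2.5 = 8.

8:1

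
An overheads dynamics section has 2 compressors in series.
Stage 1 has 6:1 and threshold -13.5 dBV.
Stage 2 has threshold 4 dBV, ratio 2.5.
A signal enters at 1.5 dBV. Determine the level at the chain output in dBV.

Stage 1: overshoot 15 dB → 15/6 = 2.5 dB → -11 dBV.
Stage 2: -11 dBV ≤ 4 dBV, so stage 2 doesn't engage; output -11 dBV.

-11 dBV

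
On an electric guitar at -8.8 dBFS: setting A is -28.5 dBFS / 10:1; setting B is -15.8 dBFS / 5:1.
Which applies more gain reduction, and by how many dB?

A, by 12.13 dB

A: GR = 19.7 − 19.7/10 = 17.73 dB.
B: GR = 7 − 7/5 = 5.6 dB.
A applies 12.13 dB more gain reduction.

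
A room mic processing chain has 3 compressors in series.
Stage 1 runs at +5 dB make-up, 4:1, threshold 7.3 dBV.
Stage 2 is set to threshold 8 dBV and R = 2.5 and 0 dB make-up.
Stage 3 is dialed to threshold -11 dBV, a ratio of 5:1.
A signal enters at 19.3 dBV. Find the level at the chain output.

Stage 1: 19.3 dBV is 12 dB over 7.3 dBV; at 4:1 that becomes 3 dB over, giving 10.3 dBV; +5 dB make-up → 15.3 dBV.
Stage 2: overshoot 7.3 dB → 7.3/2.5 = 2.92 dB → 10.92 dBV.
Stage 3: 10.92 dBV is 21.92 dB over -11 dBV; at 5:1 that becomes 4.384 dB over, giving -6.616 dBV.

-6.616 dBV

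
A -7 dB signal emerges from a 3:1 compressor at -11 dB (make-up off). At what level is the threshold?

-13 dB

Input is 6 dB above T (since output overshoot × R = input overshoot: (-11 − T)·3 = -7 − T gives T = -13 dB).
Check: -13 + (-7 − (-13))/3 = -13 + 2 = -11 dB. ✓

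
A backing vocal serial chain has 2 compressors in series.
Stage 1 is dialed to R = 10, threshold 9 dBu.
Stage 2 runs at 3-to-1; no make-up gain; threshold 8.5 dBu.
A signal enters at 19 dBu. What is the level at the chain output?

9 dBu

Stage 1: 19 dBu is 10 dB over 9 dBu; at 10:1 that becomes 1 dB over, giving 10 dBu.
Stage 2: 1.5 dB above 8.5 dBu, reduced 3:1 to 0.5 dB above → 9 dBu.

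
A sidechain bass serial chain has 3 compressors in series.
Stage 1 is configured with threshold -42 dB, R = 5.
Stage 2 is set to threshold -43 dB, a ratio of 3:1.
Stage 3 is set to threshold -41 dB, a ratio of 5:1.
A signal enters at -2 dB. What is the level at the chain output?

-40.8 dB

Stage 1: overshoot 40 dB → 40/5 = 8 dB → -34 dB.
Stage 2: -34 dB is 9 dB over -43 dB; at 3:1 that becomes 3 dB over, giving -40 dB.
Stage 3: -40 dB is 1 dB over -41 dB; at 5:1 that becomes 0.2 dB over, giving -40.8 dB.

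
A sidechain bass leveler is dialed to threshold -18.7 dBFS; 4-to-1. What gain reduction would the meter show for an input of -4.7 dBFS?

The signal is 14 dB above threshold.
A 4:1 ratio leaves 3.5 dB of that excess.
So the signal is attenuated by 14 − 3.5 = 10.5 dB.

10.5 dB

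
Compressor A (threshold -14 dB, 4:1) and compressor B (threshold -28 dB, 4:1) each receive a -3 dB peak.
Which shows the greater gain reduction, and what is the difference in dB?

B, by 10.5 dB

A: GR = 11 − 11/4 = 8.25 dB.
B: GR = 25 − 25/4 = 18.75 dB.
B applies 10.5 dB more gain reduction.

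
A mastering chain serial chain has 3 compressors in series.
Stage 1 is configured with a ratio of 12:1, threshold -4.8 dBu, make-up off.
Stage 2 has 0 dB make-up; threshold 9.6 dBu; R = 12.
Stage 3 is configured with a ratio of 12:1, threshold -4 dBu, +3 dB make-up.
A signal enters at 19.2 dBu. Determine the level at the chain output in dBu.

-0.9 dBu

Stage 1: overshoot 24 dB → 24/12 = 2 dB → -2.8 dBu.
Stage 2: -2.8 dBu is at or below the 9.6 dBu threshold — no compression; output -2.8 dBu.
Stage 3: overshoot 1.2 dB → 1.2/12 = 0.1 dB → -3.9 dBu; +3 dB make-up → -0.9 dBu.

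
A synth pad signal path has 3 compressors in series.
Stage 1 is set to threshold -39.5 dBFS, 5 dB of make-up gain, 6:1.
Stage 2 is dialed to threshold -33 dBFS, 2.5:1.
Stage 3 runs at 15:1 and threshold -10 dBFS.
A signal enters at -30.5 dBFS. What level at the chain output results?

-33 dBFS

Stage 1: overshoot 9 dB → 9/6 = 1.5 dB → -38 dBFS; +5 dB make-up → -33 dBFS.
Stage 2: below threshold (-33 ≤ -33); passes unchanged; output -33 dBFS.
Stage 3: -33 dBFS ≤ -10 dBFS, so stage 3 doesn't engage; output -33 dBFS.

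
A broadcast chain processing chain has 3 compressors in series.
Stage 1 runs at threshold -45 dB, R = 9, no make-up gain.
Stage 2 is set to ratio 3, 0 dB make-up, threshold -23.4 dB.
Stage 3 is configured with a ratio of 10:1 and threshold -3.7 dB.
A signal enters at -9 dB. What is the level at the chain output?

-41 dB

Stage 1: 36 dB above -45 dB, reduced 9:1 to 4 dB above → -41 dB.
Stage 2: -41 dB ≤ -23.4 dB, so stage 2 doesn't engage; output -41 dB.
Stage 3: below threshold (-41 ≤ -3.7); passes unchanged; output -41 dB.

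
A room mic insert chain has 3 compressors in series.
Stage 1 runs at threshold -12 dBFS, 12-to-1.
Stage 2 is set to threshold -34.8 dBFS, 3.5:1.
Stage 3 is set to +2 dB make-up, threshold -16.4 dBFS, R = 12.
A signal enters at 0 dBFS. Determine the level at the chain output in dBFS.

Stage 1: 12 dB above -12 dBFS, reduced 12:1 to 1 dB above → -11 dBFS.
Stage 2: overshoot 23.8 dB → 23.8/3.5 = 6.8 dB → -28 dBFS.
Stage 3: -28 dBFS ≤ -16.4 dBFS, so stage 3 doesn't engage; make-up brings it to -26 dBFS.

-26 dBFS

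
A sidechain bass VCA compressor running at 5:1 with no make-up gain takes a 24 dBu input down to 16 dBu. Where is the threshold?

14 dBu

Let T be the threshold. Output overshoot = (input overshoot)/R, so 16 − T = (24 − T)/5.
5·(16 − T) = 24 − T → 4·T = 80 − 24 = 56.
T = 56/4 = 14 dBu.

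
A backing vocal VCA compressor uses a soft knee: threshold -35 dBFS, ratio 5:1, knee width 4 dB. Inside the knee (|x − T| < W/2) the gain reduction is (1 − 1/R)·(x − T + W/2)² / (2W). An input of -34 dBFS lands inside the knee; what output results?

x − T + W/2 = -34 − (-35) + 2 = 3.
GR = (1 − 1/5) × 3² / 8 = 0.8 × 9 / 8 = 0.9 dB.
Output = -34 − 0.9 = -34.9 dBFS.

-34.9 dBFS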